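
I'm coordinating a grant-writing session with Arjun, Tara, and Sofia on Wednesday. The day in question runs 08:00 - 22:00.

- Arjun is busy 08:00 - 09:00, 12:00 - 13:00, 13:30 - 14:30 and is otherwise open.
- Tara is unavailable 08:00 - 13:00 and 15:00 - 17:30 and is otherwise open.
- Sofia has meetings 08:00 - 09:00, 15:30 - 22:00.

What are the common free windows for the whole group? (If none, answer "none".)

Arjun free: 09:00-12:00, 13:00-13:30, 14:30-22:00 (invert busy blocks within the working day).
Tara free: 13:00-15:00, 17:30-22:00 (invert busy blocks within the working day).
Sofia free: 09:00-15:30 (invert busy blocks within the working day).
Arjun ∩ Tara: 13:00-13:30, 14:30-15:00, 17:30-22:00.
Arjun ∩ Tara ∩ Sofia: 13:00-13:30, 14:30-15:00.

13:00-13:30, 14:30-15:00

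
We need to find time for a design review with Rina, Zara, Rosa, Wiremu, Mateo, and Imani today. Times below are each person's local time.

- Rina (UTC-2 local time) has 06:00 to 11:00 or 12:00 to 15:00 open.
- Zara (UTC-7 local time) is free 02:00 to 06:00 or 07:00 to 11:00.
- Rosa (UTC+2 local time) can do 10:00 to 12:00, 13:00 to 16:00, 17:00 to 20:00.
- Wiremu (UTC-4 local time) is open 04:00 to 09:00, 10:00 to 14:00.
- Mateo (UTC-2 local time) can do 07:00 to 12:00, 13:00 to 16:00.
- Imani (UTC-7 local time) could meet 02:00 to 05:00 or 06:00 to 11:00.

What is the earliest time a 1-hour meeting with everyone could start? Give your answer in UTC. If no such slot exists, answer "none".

Rina in UTC: 08:00-13:00, 14:00-17:00 (add 2h to convert from UTC-2).
Zara in UTC: 09:00-13:00, 14:00-18:00 (add 7h to convert from UTC-7).
Rosa in UTC: 08:00-10:00, 11:00-14:00, 15:00-18:00 (subtract 2h to convert from UTC+2).
Wiremu in UTC: 08:00-13:00, 14:00-18:00 (add 4h to convert from UTC-4).
Mateo in UTC: 09:00-14:00, 15:00-18:00 (add 2h to convert from UTC-2).
Imani in UTC: 09:00-12:00, 13:00-18:00 (add 7h to convert from UTC-7).
Rina ∩ Zara: 09:00-13:00, 14:00-17:00.
Rina ∩ Zara ∩ Rosa: 09:00-10:00, 11:00-13:00, 15:00-17:00.
Rina ∩ Zara ∩ Rosa ∩ Wiremu: 09:00-10:00, 11:00-13:00, 15:00-17:00.
Rina ∩ Zara ∩ Rosa ∩ Wiremu ∩ Mateo: 09:00-10:00, 11:00-13:00, 15:00-17:00.
Rina ∩ Zara ∩ Rosa ∩ Wiremu ∩ Mateo ∩ Imani: 09:00-10:00, 11:00-12:00, 15:00-17:00.
Those are the intersection windows.
The first common window of at least 60 minutes is 09:00-10:00, so the earliest start is 09:00.

09:00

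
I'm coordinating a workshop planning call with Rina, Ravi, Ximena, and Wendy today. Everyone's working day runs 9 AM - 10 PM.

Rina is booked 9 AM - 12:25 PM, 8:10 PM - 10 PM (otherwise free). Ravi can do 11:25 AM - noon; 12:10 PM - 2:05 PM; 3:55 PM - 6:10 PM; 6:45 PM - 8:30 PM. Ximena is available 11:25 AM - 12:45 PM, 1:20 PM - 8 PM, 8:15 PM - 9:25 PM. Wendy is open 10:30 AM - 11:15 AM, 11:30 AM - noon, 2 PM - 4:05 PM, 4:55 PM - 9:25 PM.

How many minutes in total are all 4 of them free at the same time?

165

Rina free: 12:25-20:10 (invert busy blocks within the working day).
Ravi free: 11:25-12:00, 12:10-14:05, 15:55-18:10, 18:45-20:30.
Ximena free: 11:25-12:45, 13:20-20:00, 20:15-21:25.
Wendy free: 10:30-11:15, 11:30-12:00, 14:00-16:05, 16:55-21:25.
Rina ∩ Ravi: 12:25-14:05, 15:55-18:10, 18:45-20:10.
Rina ∩ Ravi ∩ Ximena: 12:25-12:45, 13:20-14:05, 15:55-18:10, 18:45-20:00.
Rina ∩ Ravi ∩ Ximena ∩ Wendy: 14:00-14:05, 15:55-16:05, 16:55-18:10, 18:45-20:00.
Summing the common windows: 5 + 10 + 75 + 75 = 165 minutes.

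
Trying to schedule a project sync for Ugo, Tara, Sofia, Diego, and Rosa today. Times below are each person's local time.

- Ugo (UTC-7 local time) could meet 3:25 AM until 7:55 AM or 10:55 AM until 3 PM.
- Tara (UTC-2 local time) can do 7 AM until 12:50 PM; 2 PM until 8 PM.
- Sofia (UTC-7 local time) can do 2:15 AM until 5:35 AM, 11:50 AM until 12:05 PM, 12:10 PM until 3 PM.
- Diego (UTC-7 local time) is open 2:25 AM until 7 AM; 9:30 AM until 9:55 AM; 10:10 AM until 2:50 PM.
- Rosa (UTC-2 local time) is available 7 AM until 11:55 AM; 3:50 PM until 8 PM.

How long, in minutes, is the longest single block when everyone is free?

160

Ugo in UTC: 10:25-14:55, 17:55-22:00 (add 7h to convert from UTC-7).
Tara in UTC: 09:00-14:50, 16:00-22:00 (add 2h to convert from UTC-2).
Sofia in UTC: 09:15-12:35, 18:50-19:05, 19:10-22:00 (add 7h to convert from UTC-7).
Diego in UTC: 09:25-14:00, 16:30-16:55, 17:10-21:50 (add 7h to convert from UTC-7).
Rosa in UTC: 09:00-13:55, 17:50-22:00 (add 2h to convert from UTC-2).
Ugo ∩ Tara: 10:25-14:50, 17:55-22:00.
Ugo ∩ Tara ∩ Sofia: 10:25-12:35, 18:50-19:05, 19:10-22:00.
Ugo ∩ Tara ∩ Sofia ∩ Diego: 10:25-12:35, 18:50-19:05, 19:10-21:50.
Ugo ∩ Tara ∩ Sofia ∩ Diego ∩ Rosa: 10:25-12:35, 18:50-19:05, 19:10-21:50.
The longest is 19:10-21:50 at 160 minutes.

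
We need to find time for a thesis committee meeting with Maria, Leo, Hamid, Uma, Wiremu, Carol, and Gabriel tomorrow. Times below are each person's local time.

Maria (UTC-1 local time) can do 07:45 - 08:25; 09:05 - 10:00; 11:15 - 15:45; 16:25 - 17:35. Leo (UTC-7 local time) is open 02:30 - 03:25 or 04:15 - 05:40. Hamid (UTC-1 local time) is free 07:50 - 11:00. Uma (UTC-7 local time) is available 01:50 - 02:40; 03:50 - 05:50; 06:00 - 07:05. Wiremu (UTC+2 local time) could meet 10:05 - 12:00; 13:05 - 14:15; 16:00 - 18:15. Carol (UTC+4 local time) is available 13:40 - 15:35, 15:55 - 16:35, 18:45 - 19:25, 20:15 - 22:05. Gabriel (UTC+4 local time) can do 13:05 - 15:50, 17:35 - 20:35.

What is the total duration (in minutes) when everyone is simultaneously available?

Maria in UTC: 08:45-09:25, 10:05-11:00, 12:15-16:45, 17:25-18:35 (add 1h to convert from UTC-1).
Leo in UTC: 09:30-10:25, 11:15-12:40 (add 7h to convert from UTC-7).
Hamid in UTC: 08:50-12:00 (add 1h to convert from UTC-1).
Uma in UTC: 08:50-09:40, 10:50-12:50, 13:00-14:05 (add 7h to convert from UTC-7).
Wiremu in UTC: 08:05-10:00, 11:05-12:15, 14:00-16:15 (subtract 2h to convert from UTC+2).
Carol in UTC: 09:40-11:35, 11:55-12:35, 14:45-15:25, 16:15-18:05 (subtract 4h to convert from UTC+4).
Gabriel in UTC: 09:05-11:50, 13:35-16:35 (subtract 4h to convert from UTC+4).
Maria ∩ Leo: 10:05-10:25, 12:15-12:40.
Maria ∩ Leo ∩ Hamid: 10:05-10:25.
Maria ∩ Leo ∩ Hamid ∩ Uma: ∅.
Maria ∩ Leo ∩ Hamid ∩ Uma ∩ Wiremu: ∅.
Maria ∩ Leo ∩ Hamid ∩ Uma ∩ Wiremu ∩ Carol: ∅.
Maria ∩ Leo ∩ Hamid ∩ Uma ∩ Wiremu ∩ Carol ∩ Gabriel: ∅.
There is no time when everyone is free.
There is no common window, so the total is 0 minutes.

0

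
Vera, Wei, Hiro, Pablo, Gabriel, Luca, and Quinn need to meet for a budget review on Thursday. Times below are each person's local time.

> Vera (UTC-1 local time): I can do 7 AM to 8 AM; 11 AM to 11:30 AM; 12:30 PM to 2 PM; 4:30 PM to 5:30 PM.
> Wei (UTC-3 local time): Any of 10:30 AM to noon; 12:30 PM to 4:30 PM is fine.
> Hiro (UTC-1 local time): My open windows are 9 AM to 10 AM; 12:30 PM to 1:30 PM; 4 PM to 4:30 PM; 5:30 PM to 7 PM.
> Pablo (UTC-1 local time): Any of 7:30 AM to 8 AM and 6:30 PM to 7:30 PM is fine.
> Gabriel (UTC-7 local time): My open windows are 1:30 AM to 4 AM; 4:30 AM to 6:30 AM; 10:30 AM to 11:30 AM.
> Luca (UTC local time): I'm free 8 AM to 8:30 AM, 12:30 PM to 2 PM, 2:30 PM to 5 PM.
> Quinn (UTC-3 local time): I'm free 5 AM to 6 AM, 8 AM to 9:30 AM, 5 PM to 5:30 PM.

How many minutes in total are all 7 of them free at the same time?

0

Vera in UTC: 08:00-09:00, 12:00-12:30, 13:30-15:00, 17:30-18:30 (add 1h to convert from UTC-1).
Wei in UTC: 13:30-15:00, 15:30-19:30 (add 3h to convert from UTC-3).
Hiro in UTC: 10:00-11:00, 13:30-14:30, 17:00-17:30, 18:30-20:00 (add 1h to convert from UTC-1).
Pablo in UTC: 08:30-09:00, 19:30-20:30 (add 1h to convert from UTC-1).
Gabriel in UTC: 08:30-11:00, 11:30-13:30, 17:30-18:30 (add 7h to convert from UTC-7).
Luca in UTC: 08:00-08:30, 12:30-14:00, 14:30-17:00.
Quinn in UTC: 08:00-09:00, 11:00-12:30, 20:00-20:30 (add 3h to convert from UTC-3).
Vera ∩ Wei: 13:30-15:00, 17:30-18:30.
Vera ∩ Wei ∩ Hiro: 13:30-14:30.
Vera ∩ Wei ∩ Hiro ∩ Pablo: ∅.
Vera ∩ Wei ∩ Hiro ∩ Pablo ∩ Gabriel: ∅.
Vera ∩ Wei ∩ Hiro ∩ Pablo ∩ Gabriel ∩ Luca: ∅.
Vera ∩ Wei ∩ Hiro ∩ Pablo ∩ Gabriel ∩ Luca ∩ Quinn: ∅.
There is no time when everyone is free.
There is no common window, so the total is 0 minutes.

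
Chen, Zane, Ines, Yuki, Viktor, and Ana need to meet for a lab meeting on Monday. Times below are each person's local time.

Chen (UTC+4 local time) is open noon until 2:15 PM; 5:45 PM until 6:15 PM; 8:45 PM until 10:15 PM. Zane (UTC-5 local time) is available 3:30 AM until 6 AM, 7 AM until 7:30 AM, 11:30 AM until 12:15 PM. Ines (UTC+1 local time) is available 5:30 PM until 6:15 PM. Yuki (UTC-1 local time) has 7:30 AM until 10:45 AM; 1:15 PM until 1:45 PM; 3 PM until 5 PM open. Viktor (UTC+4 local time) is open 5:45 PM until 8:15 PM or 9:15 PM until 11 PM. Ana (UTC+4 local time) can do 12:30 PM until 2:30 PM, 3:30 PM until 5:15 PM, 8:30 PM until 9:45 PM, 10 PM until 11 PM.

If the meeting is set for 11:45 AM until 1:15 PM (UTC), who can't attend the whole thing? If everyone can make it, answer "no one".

Chen in UTC: 08:00-10:15, 13:45-14:15, 16:45-18:15 (subtract 4h to convert from UTC+4).
Zane in UTC: 08:30-11:00, 12:00-12:30, 16:30-17:15 (add 5h to convert from UTC-5).
Ines in UTC: 16:30-17:15 (subtract 1h to convert from UTC+1).
Yuki in UTC: 08:30-11:45, 14:15-14:45, 16:00-18:00 (add 1h to convert from UTC-1).
Viktor in UTC: 13:45-16:15, 17:15-19:00 (subtract 4h to convert from UTC+4).
Ana in UTC: 08:30-10:30, 11:30-13:15, 16:30-17:45, 18:00-19:00 (subtract 4h to convert from UTC+4).
Chen: not fully free for 11:45-13:15. Zane: not fully free for 11:45-13:15. Ines: not fully free for 11:45-13:15. Yuki: not fully free for 11:45-13:15. Viktor: not fully free for 11:45-13:15. Ana: free for 11:45-13:15.

Chen, Ines, Viktor, Yuki, Zane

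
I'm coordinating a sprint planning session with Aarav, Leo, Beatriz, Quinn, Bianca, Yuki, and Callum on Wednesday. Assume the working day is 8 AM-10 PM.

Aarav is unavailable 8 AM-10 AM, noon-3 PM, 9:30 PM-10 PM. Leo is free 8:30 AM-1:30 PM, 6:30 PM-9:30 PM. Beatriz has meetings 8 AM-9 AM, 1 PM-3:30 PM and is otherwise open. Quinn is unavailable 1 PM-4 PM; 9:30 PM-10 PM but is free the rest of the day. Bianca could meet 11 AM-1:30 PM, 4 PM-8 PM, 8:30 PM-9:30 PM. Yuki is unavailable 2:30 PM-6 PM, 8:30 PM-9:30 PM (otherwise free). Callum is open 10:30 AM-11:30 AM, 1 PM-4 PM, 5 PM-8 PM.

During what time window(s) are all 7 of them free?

11:00-11:30, 18:30-20:00

Aarav free: 10:00-12:00, 15:00-21:30 (invert busy blocks within the working day).
Leo free: 08:30-13:30, 18:30-21:30.
Beatriz free: 09:00-13:00, 15:30-22:00 (invert busy blocks within the working day).
Quinn free: 08:00-13:00, 16:00-21:30 (invert busy blocks within the working day).
Bianca free: 11:00-13:30, 16:00-20:00, 20:30-21:30.
Yuki free: 08:00-14:30, 18:00-20:30, 21:30-22:00 (invert busy blocks within the working day).
Callum free: 10:30-11:30, 13:00-16:00, 17:00-20:00.
Aarav ∩ Leo: 10:00-12:00, 18:30-21:30.
Aarav ∩ Leo ∩ Beatriz: 10:00-12:00, 18:30-21:30.
Aarav ∩ Leo ∩ Beatriz ∩ Quinn: 10:00-12:00, 18:30-21:30.
Aarav ∩ Leo ∩ Beatriz ∩ Quinn ∩ Bianca: 11:00-12:00, 18:30-20:00, 20:30-21:30.
Aarav ∩ Leo ∩ Beatriz ∩ Quinn ∩ Bianca ∩ Yuki: 11:00-12:00, 18:30-20:00.
Aarav ∩ Leo ∩ Beatriz ∩ Quinn ∩ Bianca ∩ Yuki ∩ Callum: 11:00-11:30, 18:30-20:00.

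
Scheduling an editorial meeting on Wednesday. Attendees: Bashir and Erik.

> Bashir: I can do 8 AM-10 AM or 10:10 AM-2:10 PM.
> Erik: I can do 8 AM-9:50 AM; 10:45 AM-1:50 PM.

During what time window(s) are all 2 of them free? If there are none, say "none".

08:00-09:50, 10:45-13:50

Bashir ∩ Erik: 08:00-09:50, 10:45-13:50.
So the common availability across everyone is 08:00-09:50, 10:45-13:50.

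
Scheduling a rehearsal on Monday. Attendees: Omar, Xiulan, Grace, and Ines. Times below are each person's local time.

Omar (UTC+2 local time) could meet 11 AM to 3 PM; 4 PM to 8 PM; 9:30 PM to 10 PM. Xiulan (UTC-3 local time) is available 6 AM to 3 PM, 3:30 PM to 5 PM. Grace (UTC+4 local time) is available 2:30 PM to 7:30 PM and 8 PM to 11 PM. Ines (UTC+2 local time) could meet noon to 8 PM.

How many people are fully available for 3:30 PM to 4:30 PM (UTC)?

Omar in UTC: 09:00-13:00, 14:00-18:00, 19:30-20:00 (subtract 2h to convert from UTC+2).
Xiulan in UTC: 09:00-18:00, 18:30-20:00 (add 3h to convert from UTC-3).
Grace in UTC: 10:30-15:30, 16:00-19:00 (subtract 4h to convert from UTC+4).
Ines in UTC: 10:00-18:00 (subtract 2h to convert from UTC+2).
Omar, Xiulan, and Ines can make the full 15:30-16:30 slot — that's 3.

3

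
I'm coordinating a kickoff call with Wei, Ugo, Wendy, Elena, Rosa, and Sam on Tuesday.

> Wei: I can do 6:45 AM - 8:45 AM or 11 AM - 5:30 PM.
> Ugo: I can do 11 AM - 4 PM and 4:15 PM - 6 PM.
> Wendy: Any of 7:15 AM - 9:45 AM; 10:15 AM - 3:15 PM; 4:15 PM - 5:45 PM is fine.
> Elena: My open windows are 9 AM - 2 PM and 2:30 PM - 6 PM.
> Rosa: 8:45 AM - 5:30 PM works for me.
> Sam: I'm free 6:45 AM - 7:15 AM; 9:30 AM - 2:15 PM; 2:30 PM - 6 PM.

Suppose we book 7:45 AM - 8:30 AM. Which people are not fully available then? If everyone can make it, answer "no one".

Elena, Rosa, Sam, Ugo

Wei: free for 07:45-08:30. Ugo: not fully free for 07:45-08:30. Wendy: free for 07:45-08:30. Elena: not fully free for 07:45-08:30. Rosa: not fully free for 07:45-08:30. Sam: not fully free for 07:45-08:30.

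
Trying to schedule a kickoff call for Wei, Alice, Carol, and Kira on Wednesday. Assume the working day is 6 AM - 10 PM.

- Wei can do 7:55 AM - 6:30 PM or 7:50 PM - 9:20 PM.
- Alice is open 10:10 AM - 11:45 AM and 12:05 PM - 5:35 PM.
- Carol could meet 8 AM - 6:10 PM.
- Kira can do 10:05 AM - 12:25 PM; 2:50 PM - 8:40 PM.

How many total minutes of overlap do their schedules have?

Wei ∩ Alice: 10:10-11:45, 12:05-17:35.
Wei ∩ Alice ∩ Carol: 10:10-11:45, 12:05-17:35.
Wei ∩ Alice ∩ Carol ∩ Kira: 10:10-11:45, 12:05-12:25, 14:50-17:35.
Those are the intersection windows.
Summing the common windows: 95 + 20 + 165 = 280 minutes.

280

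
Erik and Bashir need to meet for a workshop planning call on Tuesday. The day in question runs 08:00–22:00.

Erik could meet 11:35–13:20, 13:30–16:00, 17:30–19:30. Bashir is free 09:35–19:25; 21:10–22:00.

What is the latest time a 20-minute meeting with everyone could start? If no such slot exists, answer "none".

Erik ∩ Bashir: 11:35-13:20, 13:30-16:00, 17:30-19:25.
So the common availability across everyone is 11:35-13:20, 13:30-16:00, 17:30-19:25.
The last common window of at least 20 minutes is 17:30-19:25; a 20-minute meeting can start as late as 19:05 and still end by 19:25.

19:05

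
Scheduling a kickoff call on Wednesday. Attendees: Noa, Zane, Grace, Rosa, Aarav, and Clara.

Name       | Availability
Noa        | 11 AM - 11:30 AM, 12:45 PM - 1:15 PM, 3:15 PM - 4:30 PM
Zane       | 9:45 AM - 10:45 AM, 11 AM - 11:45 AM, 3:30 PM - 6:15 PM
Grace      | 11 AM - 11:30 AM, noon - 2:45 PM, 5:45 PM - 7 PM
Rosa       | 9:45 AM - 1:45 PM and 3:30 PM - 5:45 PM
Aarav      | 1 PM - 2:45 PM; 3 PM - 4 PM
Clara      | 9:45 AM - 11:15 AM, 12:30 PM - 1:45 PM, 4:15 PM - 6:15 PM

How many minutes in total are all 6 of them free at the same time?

Noa ∩ Zane: 11:00-11:30, 15:30-16:30.
Noa ∩ Zane ∩ Grace: 11:00-11:30.
Noa ∩ Zane ∩ Grace ∩ Rosa: 11:00-11:30.
Noa ∩ Zane ∩ Grace ∩ Rosa ∩ Aarav: ∅.
Noa ∩ Zane ∩ Grace ∩ Rosa ∩ Aarav ∩ Clara: ∅.
There is no time when everyone is free.
There is no common window, so the total is 0 minutes.

0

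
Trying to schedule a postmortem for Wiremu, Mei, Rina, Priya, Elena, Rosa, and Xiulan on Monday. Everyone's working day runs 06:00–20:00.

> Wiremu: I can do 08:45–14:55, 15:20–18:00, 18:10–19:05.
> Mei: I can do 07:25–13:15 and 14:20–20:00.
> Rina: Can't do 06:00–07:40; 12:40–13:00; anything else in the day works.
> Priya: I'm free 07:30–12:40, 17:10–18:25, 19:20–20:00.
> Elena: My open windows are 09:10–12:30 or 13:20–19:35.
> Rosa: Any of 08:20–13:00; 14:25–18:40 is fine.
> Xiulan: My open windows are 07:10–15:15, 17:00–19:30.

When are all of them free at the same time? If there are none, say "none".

09:10-12:30, 17:10-18:00, 18:10-18:25

Wiremu free: 08:45-14:55, 15:20-18:00, 18:10-19:05.
Mei free: 07:25-13:15, 14:20-20:00.
Rina free: 07:40-12:40, 13:00-20:00 (invert busy blocks within the working day).
Priya free: 07:30-12:40, 17:10-18:25, 19:20-20:00.
Elena free: 09:10-12:30, 13:20-19:35.
Rosa free: 08:20-13:00, 14:25-18:40.
Xiulan free: 07:10-15:15, 17:00-19:30.
Wiremu ∩ Mei: 08:45-13:15, 14:20-14:55, 15:20-18:00, 18:10-19:05.
Wiremu ∩ Mei ∩ Rina: 08:45-12:40, 13:00-13:15, 14:20-14:55, 15:20-18:00, 18:10-19:05.
Wiremu ∩ Mei ∩ Rina ∩ Priya: 08:45-12:40, 17:10-18:00, 18:10-18:25.
Wiremu ∩ Mei ∩ Rina ∩ Priya ∩ Elena: 09:10-12:30, 17:10-18:00, 18:10-18:25.
Wiremu ∩ Mei ∩ Rina ∩ Priya ∩ Elena ∩ Rosa: 09:10-12:30, 17:10-18:00, 18:10-18:25.
Wiremu ∩ Mei ∩ Rina ∩ Priya ∩ Elena ∩ Rosa ∩ Xiulan: 09:10-12:30, 17:10-18:00, 18:10-18:25.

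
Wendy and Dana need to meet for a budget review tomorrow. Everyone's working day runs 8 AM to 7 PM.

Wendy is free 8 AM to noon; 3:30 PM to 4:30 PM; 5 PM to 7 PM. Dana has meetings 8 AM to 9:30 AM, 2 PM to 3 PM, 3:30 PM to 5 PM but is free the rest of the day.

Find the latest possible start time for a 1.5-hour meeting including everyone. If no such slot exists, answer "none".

17:30

Wendy free: 08:00-12:00, 15:30-16:30, 17:00-19:00.
Dana free: 09:30-14:00, 15:00-15:30, 17:00-19:00 (invert busy blocks within the working day).
Wendy ∩ Dana: 09:30-12:00, 17:00-19:00.
The last common window of at least 90 minutes is 17:00-19:00; a 90-minute meeting can start as late as 17:30 and still end by 19:00.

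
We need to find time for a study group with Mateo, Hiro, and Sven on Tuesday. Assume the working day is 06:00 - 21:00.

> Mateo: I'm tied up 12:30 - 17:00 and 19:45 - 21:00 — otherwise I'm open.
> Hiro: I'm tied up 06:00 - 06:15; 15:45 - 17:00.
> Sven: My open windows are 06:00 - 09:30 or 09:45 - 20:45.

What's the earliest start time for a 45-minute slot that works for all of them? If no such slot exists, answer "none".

Mateo free: 06:00-12:30, 17:00-19:45 (invert busy blocks within the working day).
Hiro free: 06:15-15:45, 17:00-21:00 (invert busy blocks within the working day).
Sven free: 06:00-09:30, 09:45-20:45.
Mateo ∩ Hiro: 06:15-12:30, 17:00-19:45.
Mateo ∩ Hiro ∩ Sven: 06:15-09:30, 09:45-12:30, 17:00-19:45.
The first common window of at least 45 minutes is 06:15-09:30, so the earliest start is 06:15.

06:15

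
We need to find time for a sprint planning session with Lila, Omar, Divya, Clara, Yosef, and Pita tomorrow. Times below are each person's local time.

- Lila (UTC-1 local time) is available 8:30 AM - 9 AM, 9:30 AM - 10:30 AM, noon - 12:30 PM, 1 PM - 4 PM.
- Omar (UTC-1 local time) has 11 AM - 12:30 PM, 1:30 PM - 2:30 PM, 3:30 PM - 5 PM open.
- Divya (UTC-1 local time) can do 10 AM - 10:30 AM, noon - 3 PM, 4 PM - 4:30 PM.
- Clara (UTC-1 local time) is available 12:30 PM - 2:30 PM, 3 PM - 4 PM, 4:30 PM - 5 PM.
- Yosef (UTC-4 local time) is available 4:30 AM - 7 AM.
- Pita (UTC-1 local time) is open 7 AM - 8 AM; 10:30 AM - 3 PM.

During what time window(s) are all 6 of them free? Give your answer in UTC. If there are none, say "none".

Lila in UTC: 09:30-10:00, 10:30-11:30, 13:00-13:30, 14:00-17:00 (add 1h to convert from UTC-1).
Omar in UTC: 12:00-13:30, 14:30-15:30, 16:30-18:00 (add 1h to convert from UTC-1).
Divya in UTC: 11:00-11:30, 13:00-16:00, 17:00-17:30 (add 1h to convert from UTC-1).
Clara in UTC: 13:30-15:30, 16:00-17:00, 17:30-18:00 (add 1h to convert from UTC-1).
Yosef in UTC: 08:30-11:00 (add 4h to convert from UTC-4).
Pita in UTC: 08:00-09:00, 11:30-16:00 (add 1h to convert from UTC-1).
Lila ∩ Omar: 13:00-13:30, 14:30-15:30, 16:30-17:00.
Lila ∩ Omar ∩ Divya: 13:00-13:30, 14:30-15:30.
Lila ∩ Omar ∩ Divya ∩ Clara: 14:30-15:30.
Lila ∩ Omar ∩ Divya ∩ Clara ∩ Yosef: ∅.
Lila ∩ Omar ∩ Divya ∩ Clara ∩ Yosef ∩ Pita: ∅.
There is no time when everyone is free.

none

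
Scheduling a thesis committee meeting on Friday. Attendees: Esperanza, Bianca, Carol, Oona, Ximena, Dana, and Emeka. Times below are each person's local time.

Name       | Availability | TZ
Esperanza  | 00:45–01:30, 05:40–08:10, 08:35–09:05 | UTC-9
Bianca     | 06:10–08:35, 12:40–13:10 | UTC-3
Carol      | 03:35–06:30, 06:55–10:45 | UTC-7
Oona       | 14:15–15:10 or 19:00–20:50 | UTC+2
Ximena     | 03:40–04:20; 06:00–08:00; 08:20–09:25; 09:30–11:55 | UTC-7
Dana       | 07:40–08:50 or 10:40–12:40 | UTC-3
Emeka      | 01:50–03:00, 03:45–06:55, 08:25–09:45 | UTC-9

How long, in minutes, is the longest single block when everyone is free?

0

Esperanza in UTC: 09:45-10:30, 14:40-17:10, 17:35-18:05 (add 9h to convert from UTC-9).
Bianca in UTC: 09:10-11:35, 15:40-16:10 (add 3h to convert from UTC-3).
Carol in UTC: 10:35-13:30, 13:55-17:45 (add 7h to convert from UTC-7).
Oona in UTC: 12:15-13:10, 17:00-18:50 (subtract 2h to convert from UTC+2).
Ximena in UTC: 10:40-11:20, 13:00-15:00, 15:20-16:25, 16:30-18:55 (add 7h to convert from UTC-7).
Dana in UTC: 10:40-11:50, 13:40-15:40 (add 3h to convert from UTC-3).
Emeka in UTC: 10:50-12:00, 12:45-15:55, 17:25-18:45 (add 9h to convert from UTC-9).
Esperanza ∩ Bianca: 09:45-10:30, 15:40-16:10.
Esperanza ∩ Bianca ∩ Carol: 15:40-16:10.
Esperanza ∩ Bianca ∩ Carol ∩ Oona: ∅.
Esperanza ∩ Bianca ∩ Carol ∩ Oona ∩ Ximena: ∅.
Esperanza ∩ Bianca ∩ Carol ∩ Oona ∩ Ximena ∩ Dana: ∅.
Esperanza ∩ Bianca ∩ Carol ∩ Oona ∩ Ximena ∩ Dana ∩ Emeka: ∅.
There is no time when everyone is free.
No common window exists, so the longest block is 0 minutes.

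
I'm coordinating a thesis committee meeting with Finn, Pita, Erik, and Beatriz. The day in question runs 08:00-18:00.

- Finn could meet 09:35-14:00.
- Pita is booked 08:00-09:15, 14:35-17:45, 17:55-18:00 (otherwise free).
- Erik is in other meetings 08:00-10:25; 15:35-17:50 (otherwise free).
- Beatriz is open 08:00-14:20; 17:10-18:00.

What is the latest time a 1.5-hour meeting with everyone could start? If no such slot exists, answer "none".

12:30

Finn free: 09:35-14:00.
Pita free: 09:15-14:35, 17:45-17:55 (invert busy blocks within the working day).
Erik free: 10:25-15:35, 17:50-18:00 (invert busy blocks within the working day).
Beatriz free: 08:00-14:20, 17:10-18:00.
Finn ∩ Pita: 09:35-14:00.
Finn ∩ Pita ∩ Erik: 10:25-14:00.
Finn ∩ Pita ∩ Erik ∩ Beatriz: 10:25-14:00.
The last common window of at least 90 minutes is 10:25-14:00; a 90-minute meeting can start as late as 12:30 and still end by 14:00.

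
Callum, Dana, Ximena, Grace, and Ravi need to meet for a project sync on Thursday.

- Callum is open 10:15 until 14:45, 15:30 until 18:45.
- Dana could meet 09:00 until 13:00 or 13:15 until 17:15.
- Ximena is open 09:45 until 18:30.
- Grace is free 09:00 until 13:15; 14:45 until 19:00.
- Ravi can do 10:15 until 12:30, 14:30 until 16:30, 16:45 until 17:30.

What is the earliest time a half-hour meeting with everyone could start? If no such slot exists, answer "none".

Callum ∩ Dana: 10:15-13:00, 13:15-14:45, 15:30-17:15.
Callum ∩ Dana ∩ Ximena: 10:15-13:00, 13:15-14:45, 15:30-17:15.
Callum ∩ Dana ∩ Ximena ∩ Grace: 10:15-13:00, 15:30-17:15.
Callum ∩ Dana ∩ Ximena ∩ Grace ∩ Ravi: 10:15-12:30, 15:30-16:30, 16:45-17:15.
Those are the intersection windows.
The first common window of at least 30 minutes is 10:15-12:30, so the earliest start is 10:15.

10:15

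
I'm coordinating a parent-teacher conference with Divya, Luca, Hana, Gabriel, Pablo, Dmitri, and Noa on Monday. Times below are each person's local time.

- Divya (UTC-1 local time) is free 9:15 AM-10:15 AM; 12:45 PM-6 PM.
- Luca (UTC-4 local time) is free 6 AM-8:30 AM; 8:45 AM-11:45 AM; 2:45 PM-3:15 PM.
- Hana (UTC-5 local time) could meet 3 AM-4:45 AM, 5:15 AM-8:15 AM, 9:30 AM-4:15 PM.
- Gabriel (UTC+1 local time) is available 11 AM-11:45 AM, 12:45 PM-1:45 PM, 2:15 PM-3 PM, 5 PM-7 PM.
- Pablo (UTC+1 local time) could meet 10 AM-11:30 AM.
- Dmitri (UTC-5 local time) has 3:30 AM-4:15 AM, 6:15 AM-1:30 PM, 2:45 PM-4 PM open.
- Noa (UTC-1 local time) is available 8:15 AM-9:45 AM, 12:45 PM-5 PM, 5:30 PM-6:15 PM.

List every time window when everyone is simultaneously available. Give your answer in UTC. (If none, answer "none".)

none

Divya in UTC: 10:15-11:15, 13:45-19:00 (add 1h to convert from UTC-1).
Luca in UTC: 10:00-12:30, 12:45-15:45, 18:45-19:15 (add 4h to convert from UTC-4).
Hana in UTC: 08:00-09:45, 10:15-13:15, 14:30-21:15 (add 5h to convert from UTC-5).
Gabriel in UTC: 10:00-10:45, 11:45-12:45, 13:15-14:00, 16:00-18:00 (subtract 1h to convert from UTC+1).
Pablo in UTC: 09:00-10:30 (subtract 1h to convert from UTC+1).
Dmitri in UTC: 08:30-09:15, 11:15-18:30, 19:45-21:00 (add 5h to convert from UTC-5).
Noa in UTC: 09:15-10:45, 13:45-18:00, 18:30-19:15 (add 1h to convert from UTC-1).
Divya ∩ Luca: 10:15-11:15, 13:45-15:45, 18:45-19:00.
Divya ∩ Luca ∩ Hana: 10:15-11:15, 14:30-15:45, 18:45-19:00.
Divya ∩ Luca ∩ Hana ∩ Gabriel: 10:15-10:45.
Divya ∩ Luca ∩ Hana ∩ Gabriel ∩ Pablo: 10:15-10:30.
Divya ∩ Luca ∩ Hana ∩ Gabriel ∩ Pablo ∩ Dmitri: ∅.
Divya ∩ Luca ∩ Hana ∩ Gabriel ∩ Pablo ∩ Dmitri ∩ Noa: ∅.
There is no time when everyone is free.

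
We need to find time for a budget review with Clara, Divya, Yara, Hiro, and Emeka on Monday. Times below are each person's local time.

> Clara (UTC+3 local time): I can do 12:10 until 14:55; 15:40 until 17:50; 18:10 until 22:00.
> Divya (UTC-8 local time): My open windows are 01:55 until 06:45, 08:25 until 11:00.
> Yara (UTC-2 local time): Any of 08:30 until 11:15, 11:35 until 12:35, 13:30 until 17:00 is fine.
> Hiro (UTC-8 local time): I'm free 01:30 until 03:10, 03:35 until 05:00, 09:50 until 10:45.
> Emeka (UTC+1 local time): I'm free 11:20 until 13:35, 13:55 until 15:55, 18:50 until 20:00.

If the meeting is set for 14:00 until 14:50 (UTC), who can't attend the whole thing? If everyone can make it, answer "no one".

Clara in UTC: 09:10-11:55, 12:40-14:50, 15:10-19:00 (subtract 3h to convert from UTC+3).
Divya in UTC: 09:55-14:45, 16:25-19:00 (add 8h to convert from UTC-8).
Yara in UTC: 10:30-13:15, 13:35-14:35, 15:30-19:00 (add 2h to convert from UTC-2).
Hiro in UTC: 09:30-11:10, 11:35-13:00, 17:50-18:45 (add 8h to convert from UTC-8).
Emeka in UTC: 10:20-12:35, 12:55-14:55, 17:50-19:00 (subtract 1h to convert from UTC+1).
Clara: free for 14:00-14:50. Divya: not fully free for 14:00-14:50. Yara: not fully free for 14:00-14:50. Hiro: not fully free for 14:00-14:50. Emeka: free for 14:00-14:50.

Divya, Hiro, Yara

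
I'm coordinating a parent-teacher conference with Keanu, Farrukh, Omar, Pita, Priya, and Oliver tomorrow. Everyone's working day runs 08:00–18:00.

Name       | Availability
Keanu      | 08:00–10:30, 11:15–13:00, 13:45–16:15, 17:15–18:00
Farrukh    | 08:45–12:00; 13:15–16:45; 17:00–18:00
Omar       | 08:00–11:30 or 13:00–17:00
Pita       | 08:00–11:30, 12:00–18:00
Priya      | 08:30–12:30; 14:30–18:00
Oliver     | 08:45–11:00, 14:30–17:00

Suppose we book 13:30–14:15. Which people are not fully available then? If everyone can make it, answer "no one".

Keanu, Oliver, Priya

Keanu: not fully free for 13:30-14:15. Farrukh: free for 13:30-14:15. Omar: free for 13:30-14:15. Pita: free for 13:30-14:15. Priya: not fully free for 13:30-14:15. Oliver: not fully free for 13:30-14:15.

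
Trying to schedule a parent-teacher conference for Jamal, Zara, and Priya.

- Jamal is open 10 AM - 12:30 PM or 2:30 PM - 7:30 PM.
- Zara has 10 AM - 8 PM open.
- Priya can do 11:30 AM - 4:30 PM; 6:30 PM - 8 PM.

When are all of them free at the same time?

Jamal ∩ Zara: 10:00-12:30, 14:30-19:30.
Jamal ∩ Zara ∩ Priya: 11:30-12:30, 14:30-16:30, 18:30-19:30.
So the common availability across everyone is 11:30-12:30, 14:30-16:30, 18:30-19:30.

11:30-12:30, 14:30-16:30, 18:30-19:30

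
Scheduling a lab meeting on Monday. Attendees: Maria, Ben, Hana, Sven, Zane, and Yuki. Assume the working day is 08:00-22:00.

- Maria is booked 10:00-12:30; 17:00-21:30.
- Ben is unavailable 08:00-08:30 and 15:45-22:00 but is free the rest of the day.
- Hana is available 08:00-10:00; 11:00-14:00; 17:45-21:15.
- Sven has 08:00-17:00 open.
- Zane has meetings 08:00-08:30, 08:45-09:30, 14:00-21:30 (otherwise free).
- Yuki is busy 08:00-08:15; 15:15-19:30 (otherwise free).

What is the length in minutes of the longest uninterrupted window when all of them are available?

Maria free: 08:00-10:00, 12:30-17:00, 21:30-22:00 (invert busy blocks within the working day).
Ben free: 08:30-15:45 (invert busy blocks within the working day).
Hana free: 08:00-10:00, 11:00-14:00, 17:45-21:15.
Sven free: 08:00-17:00.
Zane free: 08:30-08:45, 09:30-14:00, 21:30-22:00 (invert busy blocks within the working day).
Yuki free: 08:15-15:15, 19:30-22:00 (invert busy blocks within the working day).
Maria ∩ Ben: 08:30-10:00, 12:30-15:45.
Maria ∩ Ben ∩ Hana: 08:30-10:00, 12:30-14:00.
Maria ∩ Ben ∩ Hana ∩ Sven: 08:30-10:00, 12:30-14:00.
Maria ∩ Ben ∩ Hana ∩ Sven ∩ Zane: 08:30-08:45, 09:30-10:00, 12:30-14:00.
Maria ∩ Ben ∩ Hana ∩ Sven ∩ Zane ∩ Yuki: 08:30-08:45, 09:30-10:00, 12:30-14:00.
Those are the intersection windows.
The longest is 12:30-14:00 at 90 minutes.

90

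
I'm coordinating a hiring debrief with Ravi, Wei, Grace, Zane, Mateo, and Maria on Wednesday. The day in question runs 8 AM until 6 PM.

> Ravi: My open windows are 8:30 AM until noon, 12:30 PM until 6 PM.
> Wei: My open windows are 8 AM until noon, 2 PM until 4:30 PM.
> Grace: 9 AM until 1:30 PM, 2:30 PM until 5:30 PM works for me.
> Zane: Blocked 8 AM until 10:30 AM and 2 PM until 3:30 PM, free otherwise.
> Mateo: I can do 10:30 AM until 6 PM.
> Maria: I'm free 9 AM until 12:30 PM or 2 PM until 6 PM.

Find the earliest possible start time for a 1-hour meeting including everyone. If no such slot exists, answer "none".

10:30

Ravi free: 08:30-12:00, 12:30-18:00.
Wei free: 08:00-12:00, 14:00-16:30.
Grace free: 09:00-13:30, 14:30-17:30.
Zane free: 10:30-14:00, 15:30-18:00 (invert busy blocks within the working day).
Mateo free: 10:30-18:00.
Maria free: 09:00-12:30, 14:00-18:00.
Ravi ∩ Wei: 08:30-12:00, 14:00-16:30.
Ravi ∩ Wei ∩ Grace: 09:00-12:00, 14:30-16:30.
Ravi ∩ Wei ∩ Grace ∩ Zane: 10:30-12:00, 15:30-16:30.
Ravi ∩ Wei ∩ Grace ∩ Zane ∩ Mateo: 10:30-12:00, 15:30-16:30.
Ravi ∩ Wei ∩ Grace ∩ Zane ∩ Mateo ∩ Maria: 10:30-12:00, 15:30-16:30.
The first common window of at least 60 minutes is 10:30-12:00, so the earliest start is 10:30.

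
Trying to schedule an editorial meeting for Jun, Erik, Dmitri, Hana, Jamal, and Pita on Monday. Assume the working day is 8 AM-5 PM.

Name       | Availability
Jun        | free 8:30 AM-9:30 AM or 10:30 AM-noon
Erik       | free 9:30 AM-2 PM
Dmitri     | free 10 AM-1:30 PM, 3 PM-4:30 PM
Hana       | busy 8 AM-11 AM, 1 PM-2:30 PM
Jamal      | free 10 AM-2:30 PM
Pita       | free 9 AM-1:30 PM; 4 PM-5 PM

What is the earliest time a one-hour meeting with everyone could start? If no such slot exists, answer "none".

11:00

Jun free: 08:30-09:30, 10:30-12:00.
Erik free: 09:30-14:00.
Dmitri free: 10:00-13:30, 15:00-16:30.
Hana free: 11:00-13:00, 14:30-17:00 (invert busy blocks within the working day).
Jamal free: 10:00-14:30.
Pita free: 09:00-13:30, 16:00-17:00.
Jun ∩ Erik: 10:30-12:00.
Jun ∩ Erik ∩ Dmitri: 10:30-12:00.
Jun ∩ Erik ∩ Dmitri ∩ Hana: 11:00-12:00.
Jun ∩ Erik ∩ Dmitri ∩ Hana ∩ Jamal: 11:00-12:00.
Jun ∩ Erik ∩ Dmitri ∩ Hana ∩ Jamal ∩ Pita: 11:00-12:00.
Those are the intersection windows.
The first common window of at least 60 minutes is 11:00-12:00, so the earliest start is 11:00.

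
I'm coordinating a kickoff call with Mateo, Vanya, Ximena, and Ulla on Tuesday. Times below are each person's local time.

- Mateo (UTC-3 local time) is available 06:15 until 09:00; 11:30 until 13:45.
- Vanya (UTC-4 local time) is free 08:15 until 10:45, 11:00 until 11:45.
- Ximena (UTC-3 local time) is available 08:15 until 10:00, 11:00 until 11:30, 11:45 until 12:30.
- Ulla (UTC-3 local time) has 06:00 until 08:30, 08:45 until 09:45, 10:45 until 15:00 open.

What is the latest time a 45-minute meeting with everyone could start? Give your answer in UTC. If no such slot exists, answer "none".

Mateo in UTC: 09:15-12:00, 14:30-16:45 (add 3h to convert from UTC-3).
Vanya in UTC: 12:15-14:45, 15:00-15:45 (add 4h to convert from UTC-4).
Ximena in UTC: 11:15-13:00, 14:00-14:30, 14:45-15:30 (add 3h to convert from UTC-3).
Ulla in UTC: 09:00-11:30, 11:45-12:45, 13:45-18:00 (add 3h to convert from UTC-3).
Mateo ∩ Vanya: 14:30-14:45, 15:00-15:45.
Mateo ∩ Vanya ∩ Ximena: 15:00-15:30.
Mateo ∩ Vanya ∩ Ximena ∩ Ulla: 15:00-15:30.
Those are the intersection windows.
No common window is at least 45 minutes long.

none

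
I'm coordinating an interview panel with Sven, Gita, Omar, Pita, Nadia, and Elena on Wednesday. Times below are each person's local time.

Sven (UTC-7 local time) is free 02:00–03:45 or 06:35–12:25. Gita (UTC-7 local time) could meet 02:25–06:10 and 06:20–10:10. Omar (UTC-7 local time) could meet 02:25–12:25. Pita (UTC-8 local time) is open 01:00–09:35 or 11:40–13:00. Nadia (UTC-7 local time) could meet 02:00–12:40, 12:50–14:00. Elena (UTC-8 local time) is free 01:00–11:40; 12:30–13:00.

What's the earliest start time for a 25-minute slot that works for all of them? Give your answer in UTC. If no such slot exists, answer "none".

09:25

Sven in UTC: 09:00-10:45, 13:35-19:25 (add 7h to convert from UTC-7).
Gita in UTC: 09:25-13:10, 13:20-17:10 (add 7h to convert from UTC-7).
Omar in UTC: 09:25-19:25 (add 7h to convert from UTC-7).
Pita in UTC: 09:00-17:35, 19:40-21:00 (add 8h to convert from UTC-8).
Nadia in UTC: 09:00-19:40, 19:50-21:00 (add 7h to convert from UTC-7).
Elena in UTC: 09:00-19:40, 20:30-21:00 (add 8h to convert from UTC-8).
Sven ∩ Gita: 09:25-10:45, 13:35-17:10.
Sven ∩ Gita ∩ Omar: 09:25-10:45, 13:35-17:10.
Sven ∩ Gita ∩ Omar ∩ Pita: 09:25-10:45, 13:35-17:10.
Sven ∩ Gita ∩ Omar ∩ Pita ∩ Nadia: 09:25-10:45, 13:35-17:10.
Sven ∩ Gita ∩ Omar ∩ Pita ∩ Nadia ∩ Elena: 09:25-10:45, 13:35-17:10.
So the common availability across everyone is 09:25-10:45, 13:35-17:10.
The first common window of at least 25 minutes is 09:25-10:45, so the earliest start is 09:25.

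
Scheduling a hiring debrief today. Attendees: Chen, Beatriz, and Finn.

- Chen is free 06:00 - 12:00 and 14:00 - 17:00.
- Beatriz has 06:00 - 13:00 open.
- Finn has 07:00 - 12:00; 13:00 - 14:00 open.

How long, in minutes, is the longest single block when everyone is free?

300

Chen ∩ Beatriz: 06:00-12:00.
Chen ∩ Beatriz ∩ Finn: 07:00-12:00.
The longest is 07:00-12:00 at 300 minutes.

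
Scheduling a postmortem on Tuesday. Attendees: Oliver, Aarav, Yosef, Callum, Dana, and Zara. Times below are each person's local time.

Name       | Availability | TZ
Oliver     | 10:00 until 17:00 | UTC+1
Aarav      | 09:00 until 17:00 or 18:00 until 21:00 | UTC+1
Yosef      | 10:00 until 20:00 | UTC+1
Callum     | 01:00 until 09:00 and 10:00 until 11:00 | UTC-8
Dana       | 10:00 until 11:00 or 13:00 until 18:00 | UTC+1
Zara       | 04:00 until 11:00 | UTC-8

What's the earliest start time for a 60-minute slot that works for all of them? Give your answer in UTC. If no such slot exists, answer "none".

12:00

Oliver in UTC: 09:00-16:00 (subtract 1h to convert from UTC+1).
Aarav in UTC: 08:00-16:00, 17:00-20:00 (subtract 1h to convert from UTC+1).
Yosef in UTC: 09:00-19:00 (subtract 1h to convert from UTC+1).
Callum in UTC: 09:00-17:00, 18:00-19:00 (add 8h to convert from UTC-8).
Dana in UTC: 09:00-10:00, 12:00-17:00 (subtract 1h to convert from UTC+1).
Zara in UTC: 12:00-19:00 (add 8h to convert from UTC-8).
Oliver ∩ Aarav: 09:00-16:00.
Oliver ∩ Aarav ∩ Yosef: 09:00-16:00.
Oliver ∩ Aarav ∩ Yosef ∩ Callum: 09:00-16:00.
Oliver ∩ Aarav ∩ Yosef ∩ Callum ∩ Dana: 09:00-10:00, 12:00-16:00.
Oliver ∩ Aarav ∩ Yosef ∩ Callum ∩ Dana ∩ Zara: 12:00-16:00.
Those are the intersection windows.
The first common window of at least 60 minutes is 12:00-16:00, so the earliest start is 12:00.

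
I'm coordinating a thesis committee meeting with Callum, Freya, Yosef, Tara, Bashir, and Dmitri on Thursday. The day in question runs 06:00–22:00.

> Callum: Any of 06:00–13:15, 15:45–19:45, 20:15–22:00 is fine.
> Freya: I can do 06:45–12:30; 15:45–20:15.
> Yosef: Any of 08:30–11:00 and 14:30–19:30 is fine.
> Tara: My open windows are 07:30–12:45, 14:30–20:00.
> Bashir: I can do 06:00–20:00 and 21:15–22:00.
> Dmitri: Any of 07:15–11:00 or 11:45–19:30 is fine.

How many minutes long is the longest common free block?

225

Callum ∩ Freya: 06:45-12:30, 15:45-19:45.
Callum ∩ Freya ∩ Yosef: 08:30-11:00, 15:45-19:30.
Callum ∩ Freya ∩ Yosef ∩ Tara: 08:30-11:00, 15:45-19:30.
Callum ∩ Freya ∩ Yosef ∩ Tara ∩ Bashir: 08:30-11:00, 15:45-19:30.
Callum ∩ Freya ∩ Yosef ∩ Tara ∩ Bashir ∩ Dmitri: 08:30-11:00, 15:45-19:30.
The longest is 15:45-19:30 at 225 minutes.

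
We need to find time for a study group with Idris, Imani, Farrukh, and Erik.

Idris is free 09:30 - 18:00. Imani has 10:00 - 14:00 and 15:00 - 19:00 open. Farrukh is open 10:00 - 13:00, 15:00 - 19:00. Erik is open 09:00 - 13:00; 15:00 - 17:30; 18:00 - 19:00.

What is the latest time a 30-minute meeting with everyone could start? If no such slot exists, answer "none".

Idris ∩ Imani: 10:00-14:00, 15:00-18:00.
Idris ∩ Imani ∩ Farrukh: 10:00-13:00, 15:00-18:00.
Idris ∩ Imani ∩ Farrukh ∩ Erik: 10:00-13:00, 15:00-17:30.
The last common window of at least 30 minutes is 15:00-17:30; a 30-minute meeting can start as late as 17:00 and still end by 17:30.

17:00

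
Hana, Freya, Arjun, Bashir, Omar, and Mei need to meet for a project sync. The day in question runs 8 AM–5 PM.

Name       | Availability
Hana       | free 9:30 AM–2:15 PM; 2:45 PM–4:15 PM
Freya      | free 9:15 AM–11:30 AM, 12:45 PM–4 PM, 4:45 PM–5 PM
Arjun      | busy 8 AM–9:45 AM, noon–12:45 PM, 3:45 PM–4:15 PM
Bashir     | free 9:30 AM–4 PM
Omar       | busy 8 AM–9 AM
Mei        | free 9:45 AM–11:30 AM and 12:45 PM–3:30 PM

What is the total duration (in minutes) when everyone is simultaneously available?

240

Hana free: 09:30-14:15, 14:45-16:15.
Freya free: 09:15-11:30, 12:45-16:00, 16:45-17:00.
Arjun free: 09:45-12:00, 12:45-15:45, 16:15-17:00 (invert busy blocks within the working day).
Bashir free: 09:30-16:00.
Omar free: 09:00-17:00 (invert busy blocks within the working day).
Mei free: 09:45-11:30, 12:45-15:30.
Hana ∩ Freya: 09:30-11:30, 12:45-14:15, 14:45-16:00.
Hana ∩ Freya ∩ Arjun: 09:45-11:30, 12:45-14:15, 14:45-15:45.
Hana ∩ Freya ∩ Arjun ∩ Bashir: 09:45-11:30, 12:45-14:15, 14:45-15:45.
Hana ∩ Freya ∩ Arjun ∩ Bashir ∩ Omar: 09:45-11:30, 12:45-14:15, 14:45-15:45.
Hana ∩ Freya ∩ Arjun ∩ Bashir ∩ Omar ∩ Mei: 09:45-11:30, 12:45-14:15, 14:45-15:30.
Those are the intersection windows.
Summing the common windows: 105 + 90 + 45 = 240 minutes.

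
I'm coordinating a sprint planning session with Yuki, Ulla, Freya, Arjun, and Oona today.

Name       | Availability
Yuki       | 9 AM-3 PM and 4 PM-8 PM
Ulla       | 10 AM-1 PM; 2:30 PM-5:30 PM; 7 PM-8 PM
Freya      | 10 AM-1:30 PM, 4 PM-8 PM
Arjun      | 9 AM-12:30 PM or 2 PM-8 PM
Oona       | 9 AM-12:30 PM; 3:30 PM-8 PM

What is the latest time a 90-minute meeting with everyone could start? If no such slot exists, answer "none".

Yuki ∩ Ulla: 10:00-13:00, 14:30-15:00, 16:00-17:30, 19:00-20:00.
Yuki ∩ Ulla ∩ Freya: 10:00-13:00, 16:00-17:30, 19:00-20:00.
Yuki ∩ Ulla ∩ Freya ∩ Arjun: 10:00-12:30, 16:00-17:30, 19:00-20:00.
Yuki ∩ Ulla ∩ Freya ∩ Arjun ∩ Oona: 10:00-12:30, 16:00-17:30, 19:00-20:00.
So the common availability across everyone is 10:00-12:30, 16:00-17:30, 19:00-20:00.
The last common window of at least 90 minutes is 16:00-17:30; a 90-minute meeting can start as late as 16:00 and still end by 17:30.

16:00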